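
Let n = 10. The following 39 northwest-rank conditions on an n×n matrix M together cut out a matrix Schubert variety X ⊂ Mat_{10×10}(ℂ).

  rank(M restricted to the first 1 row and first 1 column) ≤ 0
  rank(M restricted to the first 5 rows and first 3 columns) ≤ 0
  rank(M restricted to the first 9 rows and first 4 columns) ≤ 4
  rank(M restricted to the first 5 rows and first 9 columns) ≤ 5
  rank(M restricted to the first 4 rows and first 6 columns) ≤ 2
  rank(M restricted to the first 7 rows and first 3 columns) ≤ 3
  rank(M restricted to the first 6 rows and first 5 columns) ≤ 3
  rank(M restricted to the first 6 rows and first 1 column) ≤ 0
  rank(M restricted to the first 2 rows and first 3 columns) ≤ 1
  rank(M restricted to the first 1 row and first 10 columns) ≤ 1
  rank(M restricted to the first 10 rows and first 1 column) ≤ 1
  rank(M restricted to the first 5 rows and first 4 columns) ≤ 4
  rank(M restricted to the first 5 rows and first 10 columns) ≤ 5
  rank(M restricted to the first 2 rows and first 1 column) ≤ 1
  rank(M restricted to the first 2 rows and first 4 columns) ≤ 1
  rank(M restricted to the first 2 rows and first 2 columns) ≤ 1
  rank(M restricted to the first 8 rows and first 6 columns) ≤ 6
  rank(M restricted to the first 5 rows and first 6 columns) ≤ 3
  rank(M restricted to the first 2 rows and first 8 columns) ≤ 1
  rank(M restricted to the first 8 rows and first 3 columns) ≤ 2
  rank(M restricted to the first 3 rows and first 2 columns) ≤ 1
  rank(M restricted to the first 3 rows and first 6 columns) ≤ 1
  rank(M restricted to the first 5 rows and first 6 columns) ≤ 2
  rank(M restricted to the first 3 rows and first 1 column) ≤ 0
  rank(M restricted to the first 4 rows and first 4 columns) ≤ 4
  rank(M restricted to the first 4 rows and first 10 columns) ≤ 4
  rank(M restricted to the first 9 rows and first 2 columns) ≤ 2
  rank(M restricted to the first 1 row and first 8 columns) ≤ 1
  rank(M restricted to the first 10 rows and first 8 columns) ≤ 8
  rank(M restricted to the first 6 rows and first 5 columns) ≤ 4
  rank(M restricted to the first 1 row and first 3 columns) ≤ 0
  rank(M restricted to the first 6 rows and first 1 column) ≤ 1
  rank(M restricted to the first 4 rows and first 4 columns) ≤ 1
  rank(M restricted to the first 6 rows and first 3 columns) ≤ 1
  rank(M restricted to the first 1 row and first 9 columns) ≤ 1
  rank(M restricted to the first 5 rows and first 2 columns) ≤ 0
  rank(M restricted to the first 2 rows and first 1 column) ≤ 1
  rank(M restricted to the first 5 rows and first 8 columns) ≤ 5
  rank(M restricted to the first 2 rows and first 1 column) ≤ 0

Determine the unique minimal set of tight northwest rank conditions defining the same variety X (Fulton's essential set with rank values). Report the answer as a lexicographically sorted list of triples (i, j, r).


Recovering R(i,j) via the rank-extension bound from the 39 conditions:

  row 1: 0 0 0 1 1 1 1 1 1 1
  row 2: 0 0 0 1 1 1 1 1 2 2
  row 3: 0 0 0 1 1 1 2 2 3 3
  row 4: 0 0 0 1 2 2 3 3 4 4
  row 5: 0 0 0 1 2 2 3 4 5 5
  row 6: 0 1 1 2 3 3 4 5 6 6
  row 7: 1 2 2 3 4 4 5 6 7 7
  row 8: 1 2 2 3 4 5 6 7 8 8
  row 9: 1 2 3 4 5 6 7 8 9 9
  row 10: 1 2 3 4 5 6 7 8 9 10

the unique w with this rank table is (4, 9, 7, 5, 8, 2, 1, 6, 3, 10).

6 SE-corners of the 24-cell Rothe diagram give Ess(w):

[(2, 8, 1), (3, 6, 1), (5, 3, 0), (5, 6, 2), (6, 1, 0), (8, 3, 2)]


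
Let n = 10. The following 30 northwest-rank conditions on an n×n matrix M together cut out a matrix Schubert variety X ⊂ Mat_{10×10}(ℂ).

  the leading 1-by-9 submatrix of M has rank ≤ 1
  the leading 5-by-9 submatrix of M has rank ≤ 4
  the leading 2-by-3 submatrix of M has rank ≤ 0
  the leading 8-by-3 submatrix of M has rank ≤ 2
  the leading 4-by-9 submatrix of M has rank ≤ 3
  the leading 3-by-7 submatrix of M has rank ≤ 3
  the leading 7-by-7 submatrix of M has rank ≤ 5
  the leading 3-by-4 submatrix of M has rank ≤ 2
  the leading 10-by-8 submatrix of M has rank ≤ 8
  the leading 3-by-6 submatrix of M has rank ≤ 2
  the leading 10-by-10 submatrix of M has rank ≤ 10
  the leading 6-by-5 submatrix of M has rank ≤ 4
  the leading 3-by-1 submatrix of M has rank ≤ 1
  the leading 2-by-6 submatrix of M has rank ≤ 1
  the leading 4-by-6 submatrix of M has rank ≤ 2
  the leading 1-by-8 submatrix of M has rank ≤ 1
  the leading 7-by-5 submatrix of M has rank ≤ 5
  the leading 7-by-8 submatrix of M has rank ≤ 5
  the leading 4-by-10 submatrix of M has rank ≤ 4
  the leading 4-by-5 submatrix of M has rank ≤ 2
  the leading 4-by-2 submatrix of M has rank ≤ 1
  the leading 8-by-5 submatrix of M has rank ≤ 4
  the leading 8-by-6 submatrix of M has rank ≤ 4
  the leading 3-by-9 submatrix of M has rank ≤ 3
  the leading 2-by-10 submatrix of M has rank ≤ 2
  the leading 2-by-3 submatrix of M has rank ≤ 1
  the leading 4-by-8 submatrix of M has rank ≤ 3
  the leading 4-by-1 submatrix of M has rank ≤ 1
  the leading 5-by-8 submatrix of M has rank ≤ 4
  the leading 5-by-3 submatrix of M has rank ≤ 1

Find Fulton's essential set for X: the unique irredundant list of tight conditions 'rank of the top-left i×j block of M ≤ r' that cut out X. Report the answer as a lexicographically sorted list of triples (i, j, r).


Reconstructing r_w from the 30 given conditions:

  0, 0, 0, 1, 1, 1, 1, 1, 1, 1
  0, 0, 0, 1, 1, 1, 2, 2, 2, 2
  1, 1, 1, 2, 2, 2, 3, 3, 3, 3
  1, 1, 1, 2, 2, 2, 3, 3, 3, 4
  1, 1, 1, 2, 3, 3, 4, 4, 4, 5
  1, 2, 2, 3, 4, 4, 5, 5, 5, 6
  1, 2, 2, 3, 4, 4, 5, 5, 6, 7
  1, 2, 2, 3, 4, 4, 5, 6, 7, 8
  1, 2, 3, 4, 5, 5, 6, 7, 8, 9
  1, 2, 3, 4, 5, 6, 7, 8, 9, 10

reading off 1-entries of Δ²R: w = (4, 7, 1, 10, 5, 2, 9, 8, 3, 6).

8 SE-corners of the 21-cell Rothe diagram give Ess(w):

[(2, 3, 0), (2, 6, 1), (4, 6, 2), (4, 9, 3), (5, 3, 1), (7, 8, 5), (8, 3, 2), (8, 6, 4)]


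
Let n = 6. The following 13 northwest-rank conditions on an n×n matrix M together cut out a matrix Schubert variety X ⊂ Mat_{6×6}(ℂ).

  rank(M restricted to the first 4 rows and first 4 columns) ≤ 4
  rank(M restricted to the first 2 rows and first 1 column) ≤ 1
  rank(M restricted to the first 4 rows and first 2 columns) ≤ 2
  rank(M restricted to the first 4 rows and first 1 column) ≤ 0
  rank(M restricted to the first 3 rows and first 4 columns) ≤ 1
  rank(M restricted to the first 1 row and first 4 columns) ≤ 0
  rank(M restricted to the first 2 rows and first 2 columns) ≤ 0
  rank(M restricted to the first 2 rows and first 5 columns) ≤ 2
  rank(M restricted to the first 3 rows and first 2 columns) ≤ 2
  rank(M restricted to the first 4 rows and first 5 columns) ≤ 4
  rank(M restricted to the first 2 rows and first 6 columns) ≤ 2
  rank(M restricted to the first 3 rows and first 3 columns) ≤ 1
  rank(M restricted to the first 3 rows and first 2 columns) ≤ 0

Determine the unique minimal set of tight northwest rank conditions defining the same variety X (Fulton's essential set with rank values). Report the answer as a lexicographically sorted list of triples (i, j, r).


Recovering R(i,j) via the rank-extension bound from the 13 conditions:

  R[1]: 0 | 0 | 0 | 0 | 1 | 1
  R[2]: 0 | 0 | 1 | 1 | 2 | 2
  R[3]: 0 | 0 | 1 | 1 | 2 | 3
  R[4]: 0 | 1 | 2 | 2 | 3 | 4
  R[5]: 1 | 2 | 3 | 3 | 4 | 5
  R[6]: 1 | 2 | 3 | 4 | 5 | 6

second differences of R give the permutation w = (5, 3, 6, 2, 1, 4).

D(w) has 10 cells with 4 SE-corners; essential set:

[(1, 4, 0), (3, 2, 0), (3, 4, 1), (4, 1, 0)]


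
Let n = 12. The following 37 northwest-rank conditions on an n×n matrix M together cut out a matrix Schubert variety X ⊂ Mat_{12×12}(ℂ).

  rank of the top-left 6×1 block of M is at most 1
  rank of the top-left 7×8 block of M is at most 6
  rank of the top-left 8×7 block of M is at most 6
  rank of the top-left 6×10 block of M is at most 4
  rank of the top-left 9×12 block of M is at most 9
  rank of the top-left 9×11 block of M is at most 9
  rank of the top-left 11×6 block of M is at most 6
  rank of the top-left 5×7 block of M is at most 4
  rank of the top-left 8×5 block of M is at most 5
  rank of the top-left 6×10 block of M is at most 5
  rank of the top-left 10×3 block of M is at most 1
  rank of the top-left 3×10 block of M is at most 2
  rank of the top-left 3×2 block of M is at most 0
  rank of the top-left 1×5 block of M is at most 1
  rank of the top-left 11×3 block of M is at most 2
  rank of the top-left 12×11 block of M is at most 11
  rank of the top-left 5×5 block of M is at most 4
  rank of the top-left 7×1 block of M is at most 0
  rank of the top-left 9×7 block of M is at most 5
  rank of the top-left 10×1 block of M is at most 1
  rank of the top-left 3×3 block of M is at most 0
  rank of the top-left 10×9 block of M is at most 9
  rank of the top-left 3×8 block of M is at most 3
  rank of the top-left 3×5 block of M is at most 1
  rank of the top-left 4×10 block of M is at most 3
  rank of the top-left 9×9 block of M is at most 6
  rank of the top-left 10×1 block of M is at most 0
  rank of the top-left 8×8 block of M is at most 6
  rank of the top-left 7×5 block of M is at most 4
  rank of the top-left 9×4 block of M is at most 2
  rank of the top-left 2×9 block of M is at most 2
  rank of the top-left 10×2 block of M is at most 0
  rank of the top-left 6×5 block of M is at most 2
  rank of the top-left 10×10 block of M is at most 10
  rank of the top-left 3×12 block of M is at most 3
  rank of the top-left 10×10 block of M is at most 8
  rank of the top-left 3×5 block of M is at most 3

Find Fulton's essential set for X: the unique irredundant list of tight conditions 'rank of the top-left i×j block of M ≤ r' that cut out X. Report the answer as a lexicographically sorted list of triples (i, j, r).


Computing R[i][j] = min implied NW-rank bound (n=12, 37 conditions):

  row 1: 0, 0, 0, 1, 1, 1, 1, 1, 1, 1, 1, 1
  row 2: 0, 0, 0, 1, 1, 2, 2, 2, 2, 2, 2, 2
  row 3: 0, 0, 0, 1, 1, 2, 2, 2, 2, 2, 3, 3
  row 4: 0, 0, 1, 2, 2, 3, 3, 3, 3, 3, 4, 4
  row 5: 0, 0, 1, 2, 2, 3, 4, 4, 4, 4, 5, 5
  row 6: 0, 0, 1, 2, 2, 3, 4, 4, 4, 4, 5, 6
  row 7: 0, 0, 1, 2, 3, 4, 5, 5, 5, 5, 6, 7
  row 8: 0, 0, 1, 2, 3, 4, 5, 6, 6, 6, 7, 8
  row 9: 0, 0, 1, 2, 3, 4, 5, 6, 6, 7, 8, 9
  row 10: 0, 0, 1, 2, 3, 4, 5, 6, 7, 8, 9, 10
  row 11: 1, 1, 2, 3, 4, 5, 6, 7, 8, 9, 10, 11
  row 12: 1, 2, 3, 4, 5, 6, 7, 8, 9, 10, 11, 12

hence w(1..12) = (4, 6, 11, 3, 7, 12, 5, 8, 10, 9, 1, 2).

ℓ(w)=35; the 7 essential cells (i,j,r):

[(3, 3, 0), (3, 5, 1), (3, 10, 2), (6, 5, 2), (6, 10, 4), (9, 9, 6), (10, 2, 0)]


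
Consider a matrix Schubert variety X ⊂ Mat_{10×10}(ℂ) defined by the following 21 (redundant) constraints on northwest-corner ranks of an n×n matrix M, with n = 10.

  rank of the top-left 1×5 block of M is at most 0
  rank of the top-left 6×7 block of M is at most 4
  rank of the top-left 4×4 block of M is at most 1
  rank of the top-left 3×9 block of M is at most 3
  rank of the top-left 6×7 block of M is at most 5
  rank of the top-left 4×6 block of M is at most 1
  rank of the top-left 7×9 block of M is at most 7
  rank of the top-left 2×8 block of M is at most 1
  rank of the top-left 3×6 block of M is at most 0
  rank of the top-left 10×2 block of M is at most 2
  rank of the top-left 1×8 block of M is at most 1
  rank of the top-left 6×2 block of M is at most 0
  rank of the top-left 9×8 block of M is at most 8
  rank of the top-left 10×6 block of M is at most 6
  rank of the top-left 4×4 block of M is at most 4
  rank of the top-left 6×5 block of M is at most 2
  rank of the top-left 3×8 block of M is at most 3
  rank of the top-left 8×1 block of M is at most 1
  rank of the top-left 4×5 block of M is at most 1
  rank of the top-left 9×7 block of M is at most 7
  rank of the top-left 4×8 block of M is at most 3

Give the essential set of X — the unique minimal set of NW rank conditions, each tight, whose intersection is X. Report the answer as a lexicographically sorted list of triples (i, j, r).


Propagating the 21 rank bounds to every northwest block:

  0 0 0 0 0 0 1 1 1 1
  0 0 0 0 0 0 1 1 2 2
  0 0 0 0 0 0 1 2 3 3
  0 0 1 1 1 1 2 3 4 4
  0 0 1 2 2 2 3 4 5 5
  0 0 1 2 2 3 4 5 6 6
  1 1 2 3 3 4 5 6 7 7
  1 2 3 4 4 5 6 7 8 8
  1 2 3 4 5 6 7 8 9 9
  1 2 3 4 5 6 7 8 9 10

second differences of R give the permutation w = (7, 9, 8, 3, 4, 6, 1, 2, 5, 10).

4 SE-corners of the 26-cell Rothe diagram give Ess(w):

[(2, 8, 1), (3, 6, 0), (6, 2, 0), (6, 5, 2)]


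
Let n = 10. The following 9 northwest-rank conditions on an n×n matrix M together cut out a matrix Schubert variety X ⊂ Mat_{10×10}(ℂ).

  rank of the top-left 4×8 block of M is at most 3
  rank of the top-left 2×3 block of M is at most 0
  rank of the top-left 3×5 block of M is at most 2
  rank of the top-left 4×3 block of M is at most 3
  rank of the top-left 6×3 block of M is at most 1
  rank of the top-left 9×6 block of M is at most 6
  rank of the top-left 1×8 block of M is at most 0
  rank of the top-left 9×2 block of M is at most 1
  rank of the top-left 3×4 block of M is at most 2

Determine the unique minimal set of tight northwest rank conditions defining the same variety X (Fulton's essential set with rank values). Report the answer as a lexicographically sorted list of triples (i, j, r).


Propagating the 9 rank bounds to every northwest block:

  0 0 0 0 0 0 0 0 1 1
  0 0 0 1 1 1 1 1 2 2
  1 1 1 2 2 2 2 2 3 3
  1 1 1 2 3 3 3 3 4 4
  1 1 1 2 3 4 4 4 5 5
  1 1 1 2 3 4 5 5 6 6
  1 1 2 3 4 5 6 6 7 7
  1 1 2 3 4 5 6 7 8 8
  1 1 2 3 4 5 6 7 8 9
  1 2 3 4 5 6 7 8 9 10

giving w = (9, 4, 1, 5, 6, 7, 3, 8, 10, 2) via Δ²R.

Rothe diagram D(w) (20 cells), 4 SE-corners (essential conditions):

[(1, 8, 0), (2, 3, 0), (6, 3, 1), (9, 2, 1)]


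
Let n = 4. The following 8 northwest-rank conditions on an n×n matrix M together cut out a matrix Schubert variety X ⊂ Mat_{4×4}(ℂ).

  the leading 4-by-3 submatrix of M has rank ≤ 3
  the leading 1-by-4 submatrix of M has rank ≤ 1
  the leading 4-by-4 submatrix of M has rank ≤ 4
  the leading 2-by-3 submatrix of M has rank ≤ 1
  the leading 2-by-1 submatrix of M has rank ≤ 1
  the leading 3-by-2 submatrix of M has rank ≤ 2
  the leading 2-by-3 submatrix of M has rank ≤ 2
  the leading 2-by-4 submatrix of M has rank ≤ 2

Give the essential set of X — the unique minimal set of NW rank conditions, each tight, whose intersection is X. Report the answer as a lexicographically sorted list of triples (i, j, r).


Recovering R(i,j) via the rank-extension bound from the 8 conditions:

  1 1 1 1
  1 1 1 2
  1 2 2 3
  1 2 3 4

reading off 1-entries of Δ²R: w = (1, 4, 2, 3).

ℓ(w)=2; the 1 essential cell (i,j,r):

[(2, 3, 1)]


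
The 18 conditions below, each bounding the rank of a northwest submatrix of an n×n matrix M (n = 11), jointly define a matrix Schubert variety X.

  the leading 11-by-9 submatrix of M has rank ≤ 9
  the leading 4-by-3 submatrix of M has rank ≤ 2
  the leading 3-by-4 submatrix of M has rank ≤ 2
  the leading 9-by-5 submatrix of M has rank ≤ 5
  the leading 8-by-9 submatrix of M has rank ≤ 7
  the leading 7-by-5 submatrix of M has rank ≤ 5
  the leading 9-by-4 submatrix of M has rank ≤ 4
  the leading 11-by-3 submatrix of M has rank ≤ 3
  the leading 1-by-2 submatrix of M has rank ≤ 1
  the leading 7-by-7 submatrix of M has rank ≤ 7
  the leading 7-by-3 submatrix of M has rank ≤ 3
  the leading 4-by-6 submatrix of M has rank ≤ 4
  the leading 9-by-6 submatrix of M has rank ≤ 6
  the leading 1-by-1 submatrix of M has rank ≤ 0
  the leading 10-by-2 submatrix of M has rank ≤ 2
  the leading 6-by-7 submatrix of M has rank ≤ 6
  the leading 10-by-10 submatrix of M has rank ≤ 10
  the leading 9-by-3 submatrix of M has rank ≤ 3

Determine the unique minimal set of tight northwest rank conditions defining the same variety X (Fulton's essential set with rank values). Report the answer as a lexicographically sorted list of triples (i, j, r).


Propagating the 18 rank bounds to every northwest block:

  R[1]: 0 | 1 | 1 | 1 | 1 | 1 | 1 | 1 | 1 | 1 | 1
  R[2]: 1 | 2 | 2 | 2 | 2 | 2 | 2 | 2 | 2 | 2 | 2
  R[3]: 1 | 2 | 2 | 2 | 3 | 3 | 3 | 3 | 3 | 3 | 3
  R[4]: 1 | 2 | 2 | 3 | 4 | 4 | 4 | 4 | 4 | 4 | 4
  R[5]: 1 | 2 | 3 | 4 | 5 | 5 | 5 | 5 | 5 | 5 | 5
  R[6]: 1 | 2 | 3 | 4 | 5 | 6 | 6 | 6 | 6 | 6 | 6
  R[7]: 1 | 2 | 3 | 4 | 5 | 6 | 7 | 7 | 7 | 7 | 7
  R[8]: 1 | 2 | 3 | 4 | 5 | 6 | 7 | 7 | 7 | 8 | 8
  R[9]: 1 | 2 | 3 | 4 | 5 | 6 | 7 | 8 | 8 | 9 | 9
  R[10]: 1 | 2 | 3 | 4 | 5 | 6 | 7 | 8 | 9 | 10 | 10
  R[11]: 1 | 2 | 3 | 4 | 5 | 6 | 7 | 8 | 9 | 10 | 11

so w = (2, 1, 5, 4, 3, 6, 7, 10, 8, 9, 11).

Fulton essential set (4 of the 6 Rothe cells):

[(1, 1, 0), (3, 4, 2), (4, 3, 2), (8, 9, 7)]


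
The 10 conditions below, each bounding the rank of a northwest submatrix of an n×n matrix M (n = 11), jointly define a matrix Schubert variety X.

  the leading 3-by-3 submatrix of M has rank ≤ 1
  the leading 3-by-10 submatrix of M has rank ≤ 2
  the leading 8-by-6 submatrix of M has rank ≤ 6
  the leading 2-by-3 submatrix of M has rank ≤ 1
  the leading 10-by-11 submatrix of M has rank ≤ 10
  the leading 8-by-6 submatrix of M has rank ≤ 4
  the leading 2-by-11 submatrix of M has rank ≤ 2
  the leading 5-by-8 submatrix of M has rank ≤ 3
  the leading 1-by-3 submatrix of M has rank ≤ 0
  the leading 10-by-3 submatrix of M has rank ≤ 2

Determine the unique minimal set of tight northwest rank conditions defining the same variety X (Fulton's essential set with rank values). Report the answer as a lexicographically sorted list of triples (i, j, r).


Rank table r_w(11×11) implied by the 10 constraints:

  i=1: 0 | 0 | 0 | 1 | 1 | 1 | 1 | 1 | 1 | 1 | 1
  i=2: 1 | 1 | 1 | 2 | 2 | 2 | 2 | 2 | 2 | 2 | 2
  i=3: 1 | 1 | 1 | 2 | 2 | 2 | 2 | 2 | 2 | 2 | 3
  i=4: 1 | 2 | 2 | 3 | 3 | 3 | 3 | 3 | 3 | 3 | 4
  i=5: 1 | 2 | 2 | 3 | 3 | 3 | 3 | 3 | 4 | 4 | 5
  i=6: 1 | 2 | 2 | 3 | 4 | 4 | 4 | 4 | 5 | 5 | 6
  i=7: 1 | 2 | 2 | 3 | 4 | 4 | 5 | 5 | 6 | 6 | 7
  i=8: 1 | 2 | 2 | 3 | 4 | 4 | 5 | 6 | 7 | 7 | 8
  i=9: 1 | 2 | 2 | 3 | 4 | 5 | 6 | 7 | 8 | 8 | 9
  i=10: 1 | 2 | 2 | 3 | 4 | 5 | 6 | 7 | 8 | 9 | 10
  i=11: 1 | 2 | 3 | 4 | 5 | 6 | 7 | 8 | 9 | 10 | 11

reading off 1-entries of Δ²R: w = (4, 1, 11, 2, 9, 5, 7, 8, 6, 10, 3).

|D(w)|=23, |Ess(w)|=6:

[(1, 3, 0), (3, 3, 1), (3, 10, 2), (5, 8, 3), (8, 6, 4), (10, 3, 2)]


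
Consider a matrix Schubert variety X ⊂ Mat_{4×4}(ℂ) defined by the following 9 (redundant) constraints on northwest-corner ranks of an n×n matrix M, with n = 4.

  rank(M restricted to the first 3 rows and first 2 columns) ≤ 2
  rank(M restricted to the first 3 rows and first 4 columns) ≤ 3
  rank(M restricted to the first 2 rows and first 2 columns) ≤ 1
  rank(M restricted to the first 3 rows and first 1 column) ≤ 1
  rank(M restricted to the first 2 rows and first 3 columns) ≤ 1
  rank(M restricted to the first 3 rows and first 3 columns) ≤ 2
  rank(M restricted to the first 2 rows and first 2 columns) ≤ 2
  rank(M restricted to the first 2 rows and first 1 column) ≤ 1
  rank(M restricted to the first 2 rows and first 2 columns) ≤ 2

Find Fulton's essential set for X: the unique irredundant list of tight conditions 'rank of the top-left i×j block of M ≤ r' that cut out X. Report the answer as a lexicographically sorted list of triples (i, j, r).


Recovering R(i,j) via the rank-extension bound from the 9 conditions:

  i=1: 1  1  1  1
  i=2: 1  1  1  2
  i=3: 1  2  2  3
  i=4: 1  2  3  4

second differences of R give the permutation w = (1, 4, 2, 3).

|D(w)|=2, |Ess(w)|=1:

[(2, 3, 1)]


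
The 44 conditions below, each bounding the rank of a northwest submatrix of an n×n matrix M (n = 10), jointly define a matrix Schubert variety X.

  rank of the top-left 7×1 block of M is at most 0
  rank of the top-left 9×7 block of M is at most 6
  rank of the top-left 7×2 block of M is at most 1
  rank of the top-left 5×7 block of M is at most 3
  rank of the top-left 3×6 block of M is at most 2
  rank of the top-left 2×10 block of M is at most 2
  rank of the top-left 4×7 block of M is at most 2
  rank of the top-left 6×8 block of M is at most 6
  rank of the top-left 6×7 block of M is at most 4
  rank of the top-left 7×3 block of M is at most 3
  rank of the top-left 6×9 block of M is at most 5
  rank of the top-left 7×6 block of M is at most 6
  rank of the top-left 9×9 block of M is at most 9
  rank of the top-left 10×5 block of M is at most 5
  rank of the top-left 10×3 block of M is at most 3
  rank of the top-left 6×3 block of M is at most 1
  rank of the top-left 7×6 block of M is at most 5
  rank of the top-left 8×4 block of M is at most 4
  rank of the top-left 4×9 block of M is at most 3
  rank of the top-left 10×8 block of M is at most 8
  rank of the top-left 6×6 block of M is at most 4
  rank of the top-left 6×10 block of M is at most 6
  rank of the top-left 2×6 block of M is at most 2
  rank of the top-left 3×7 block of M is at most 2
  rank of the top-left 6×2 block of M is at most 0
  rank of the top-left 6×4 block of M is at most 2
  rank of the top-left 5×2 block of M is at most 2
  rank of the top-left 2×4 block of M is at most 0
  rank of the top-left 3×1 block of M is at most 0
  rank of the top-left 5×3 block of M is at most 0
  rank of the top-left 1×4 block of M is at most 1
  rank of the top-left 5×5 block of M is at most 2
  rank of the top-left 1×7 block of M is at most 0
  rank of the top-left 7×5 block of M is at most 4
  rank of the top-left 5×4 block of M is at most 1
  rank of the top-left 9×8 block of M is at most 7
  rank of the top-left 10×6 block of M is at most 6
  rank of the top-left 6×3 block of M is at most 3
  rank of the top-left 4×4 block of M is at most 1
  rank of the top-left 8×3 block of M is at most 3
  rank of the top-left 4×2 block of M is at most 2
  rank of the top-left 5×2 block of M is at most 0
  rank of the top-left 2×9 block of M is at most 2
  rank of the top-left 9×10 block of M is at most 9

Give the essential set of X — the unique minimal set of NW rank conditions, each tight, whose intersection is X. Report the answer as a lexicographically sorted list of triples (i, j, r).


Recovering R(i,j) via the rank-extension bound from the 44 conditions:

  i=1: 0 | 0 | 0 | 0 | 0 | 0 | 0 | 1 | 1 | 1
  i=2: 0 | 0 | 0 | 0 | 1 | 1 | 1 | 2 | 2 | 2
  i=3: 0 | 0 | 0 | 1 | 2 | 2 | 2 | 3 | 3 | 3
  i=4: 0 | 0 | 0 | 1 | 2 | 2 | 2 | 3 | 3 | 4
  i=5: 0 | 0 | 0 | 1 | 2 | 3 | 3 | 4 | 4 | 5
  i=6: 0 | 0 | 1 | 2 | 3 | 4 | 4 | 5 | 5 | 6
  i=7: 0 | 1 | 2 | 3 | 4 | 5 | 5 | 6 | 6 | 7
  i=8: 1 | 2 | 3 | 4 | 5 | 6 | 6 | 7 | 7 | 8
  i=9: 1 | 2 | 3 | 4 | 5 | 6 | 6 | 7 | 8 | 9
  i=10: 1 | 2 | 3 | 4 | 5 | 6 | 7 | 8 | 9 | 10

second differences of R give the permutation w = (8, 5, 4, 10, 6, 3, 2, 1, 9, 7).

ℓ(w)=27; the 8 essential cells (i,j,r):

[(1, 7, 0), (2, 4, 0), (4, 7, 2), (4, 9, 3), (5, 3, 0), (6, 2, 0), (7, 1, 0), (9, 7, 6)]


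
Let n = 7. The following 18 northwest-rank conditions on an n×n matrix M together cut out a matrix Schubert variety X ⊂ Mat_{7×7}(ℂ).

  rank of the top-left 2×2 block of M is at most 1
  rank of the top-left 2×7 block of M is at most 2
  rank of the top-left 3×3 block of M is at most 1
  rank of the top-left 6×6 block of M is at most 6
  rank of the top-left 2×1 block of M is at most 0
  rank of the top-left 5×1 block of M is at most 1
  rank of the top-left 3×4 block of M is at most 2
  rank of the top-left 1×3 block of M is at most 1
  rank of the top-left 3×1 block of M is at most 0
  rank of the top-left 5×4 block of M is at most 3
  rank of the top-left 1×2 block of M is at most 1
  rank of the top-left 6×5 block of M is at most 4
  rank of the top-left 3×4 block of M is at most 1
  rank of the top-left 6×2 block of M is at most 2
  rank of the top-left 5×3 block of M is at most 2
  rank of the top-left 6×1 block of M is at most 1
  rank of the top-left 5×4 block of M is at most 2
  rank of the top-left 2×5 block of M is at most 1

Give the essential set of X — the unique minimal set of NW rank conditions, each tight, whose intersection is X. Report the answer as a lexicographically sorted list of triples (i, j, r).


Recovering R(i,j) via the rank-extension bound from the 18 conditions:

  R[1]: 0 | 1 | 1 | 1 | 1 | 1 | 1
  R[2]: 0 | 1 | 1 | 1 | 1 | 2 | 2
  R[3]: 0 | 1 | 1 | 1 | 2 | 3 | 3
  R[4]: 1 | 2 | 2 | 2 | 3 | 4 | 4
  R[5]: 1 | 2 | 2 | 2 | 3 | 4 | 5
  R[6]: 1 | 2 | 3 | 3 | 4 | 5 | 6
  R[7]: 1 | 2 | 3 | 4 | 5 | 6 | 7

second differences of R give the permutation w = (2, 6, 5, 1, 7, 3, 4).

Rothe diagram D(w) (10 cells), 4 SE-corners (essential conditions):

[(2, 5, 1), (3, 1, 0), (3, 4, 1), (5, 4, 2)]


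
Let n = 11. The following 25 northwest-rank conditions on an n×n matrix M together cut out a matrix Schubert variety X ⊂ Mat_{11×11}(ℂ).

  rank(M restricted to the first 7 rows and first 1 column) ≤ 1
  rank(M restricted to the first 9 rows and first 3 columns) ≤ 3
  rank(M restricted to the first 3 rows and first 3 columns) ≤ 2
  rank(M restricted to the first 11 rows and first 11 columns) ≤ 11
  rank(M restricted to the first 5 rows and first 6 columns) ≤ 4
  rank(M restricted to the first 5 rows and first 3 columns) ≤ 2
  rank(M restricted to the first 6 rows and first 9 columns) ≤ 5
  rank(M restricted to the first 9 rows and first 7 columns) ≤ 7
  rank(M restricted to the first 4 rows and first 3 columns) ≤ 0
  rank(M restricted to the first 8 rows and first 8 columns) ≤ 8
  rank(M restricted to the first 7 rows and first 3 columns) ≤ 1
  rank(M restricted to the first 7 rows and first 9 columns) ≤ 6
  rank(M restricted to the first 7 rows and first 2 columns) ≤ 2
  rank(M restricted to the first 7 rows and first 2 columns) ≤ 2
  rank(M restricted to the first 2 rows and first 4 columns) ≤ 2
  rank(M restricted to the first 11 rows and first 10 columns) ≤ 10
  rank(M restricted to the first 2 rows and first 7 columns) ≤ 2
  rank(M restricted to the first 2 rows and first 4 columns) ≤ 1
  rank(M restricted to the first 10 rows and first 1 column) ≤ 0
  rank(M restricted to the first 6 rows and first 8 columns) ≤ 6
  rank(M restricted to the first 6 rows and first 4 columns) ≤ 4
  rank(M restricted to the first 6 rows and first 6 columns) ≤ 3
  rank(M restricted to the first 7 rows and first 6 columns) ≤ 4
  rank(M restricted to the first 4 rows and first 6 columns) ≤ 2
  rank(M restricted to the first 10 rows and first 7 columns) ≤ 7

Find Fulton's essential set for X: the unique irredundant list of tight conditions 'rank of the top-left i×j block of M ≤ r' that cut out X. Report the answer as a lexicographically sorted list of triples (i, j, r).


Reconstructing r_w from the 25 given conditions:

  R[1]: 0, 0, 0, 1, 1, 1, 1, 1, 1, 1, 1
  R[2]: 0, 0, 0, 1, 2, 2, 2, 2, 2, 2, 2
  R[3]: 0, 0, 0, 1, 2, 2, 3, 3, 3, 3, 3
  R[4]: 0, 0, 0, 1, 2, 2, 3, 4, 4, 4, 4
  R[5]: 0, 1, 1, 2, 3, 3, 4, 5, 5, 5, 5
  R[6]: 0, 1, 1, 2, 3, 3, 4, 5, 5, 6, 6
  R[7]: 0, 1, 1, 2, 3, 4, 5, 6, 6, 7, 7
  R[8]: 0, 1, 2, 3, 4, 5, 6, 7, 7, 8, 8
  R[9]: 0, 1, 2, 3, 4, 5, 6, 7, 8, 9, 9
  R[10]: 0, 1, 2, 3, 4, 5, 6, 7, 8, 9, 10
  R[11]: 1, 2, 3, 4, 5, 6, 7, 8, 9, 10, 11

giving w = (4, 5, 7, 8, 2, 10, 6, 3, 9, 11, 1) via Δ²R.

Fulton essential set (6 of the 24 Rothe cells):

[(4, 3, 0), (4, 6, 2), (6, 6, 3), (6, 9, 5), (7, 3, 1), (10, 1, 0)]


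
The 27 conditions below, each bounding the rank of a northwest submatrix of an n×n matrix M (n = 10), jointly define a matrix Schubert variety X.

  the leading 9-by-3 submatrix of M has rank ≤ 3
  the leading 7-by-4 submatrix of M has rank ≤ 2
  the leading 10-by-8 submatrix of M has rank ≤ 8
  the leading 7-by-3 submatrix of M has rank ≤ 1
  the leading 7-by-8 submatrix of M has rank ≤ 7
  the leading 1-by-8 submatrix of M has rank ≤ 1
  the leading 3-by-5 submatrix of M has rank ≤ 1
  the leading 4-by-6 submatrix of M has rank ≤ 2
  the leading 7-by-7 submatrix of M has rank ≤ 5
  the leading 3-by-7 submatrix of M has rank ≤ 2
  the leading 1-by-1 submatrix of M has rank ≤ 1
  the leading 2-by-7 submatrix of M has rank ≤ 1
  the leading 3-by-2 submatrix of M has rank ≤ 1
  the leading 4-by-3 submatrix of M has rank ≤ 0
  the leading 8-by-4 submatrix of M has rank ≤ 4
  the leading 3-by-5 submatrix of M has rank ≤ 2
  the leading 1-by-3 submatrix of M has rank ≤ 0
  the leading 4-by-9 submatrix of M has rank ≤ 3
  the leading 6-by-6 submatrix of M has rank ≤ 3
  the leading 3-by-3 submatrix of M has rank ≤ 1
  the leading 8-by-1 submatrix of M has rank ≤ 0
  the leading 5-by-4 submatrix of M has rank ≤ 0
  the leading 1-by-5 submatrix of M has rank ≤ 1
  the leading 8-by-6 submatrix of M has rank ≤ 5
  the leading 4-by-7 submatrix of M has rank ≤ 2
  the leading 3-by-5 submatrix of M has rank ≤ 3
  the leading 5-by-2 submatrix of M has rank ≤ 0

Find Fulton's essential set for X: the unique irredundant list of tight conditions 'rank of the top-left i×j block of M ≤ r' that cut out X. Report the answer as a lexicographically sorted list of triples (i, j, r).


The tightest implied rank at each (i,j), from the 27 conditions:

  0, 0, 0, 0, 1, 1, 1, 1, 1, 1
  0, 0, 0, 0, 1, 1, 1, 2, 2, 2
  0, 0, 0, 0, 1, 2, 2, 3, 3, 3
  0, 0, 0, 0, 1, 2, 2, 3, 3, 4
  0, 0, 0, 0, 1, 2, 3, 4, 4, 5
  0, 1, 1, 1, 2, 3, 4, 5, 5, 6
  0, 1, 1, 2, 3, 4, 5, 6, 6, 7
  0, 1, 2, 3, 4, 5, 6, 7, 7, 8
  1, 2, 3, 4, 5, 6, 7, 8, 8, 9
  1, 2, 3, 4, 5, 6, 7, 8, 9, 10

hence w(1..10) = (5, 8, 6, 10, 7, 2, 4, 3, 1, 9).

6 SE-corners of the 28-cell Rothe diagram give Ess(w):

[(2, 7, 1), (4, 7, 2), (4, 9, 3), (5, 4, 0), (7, 3, 1), (8, 1, 0)]


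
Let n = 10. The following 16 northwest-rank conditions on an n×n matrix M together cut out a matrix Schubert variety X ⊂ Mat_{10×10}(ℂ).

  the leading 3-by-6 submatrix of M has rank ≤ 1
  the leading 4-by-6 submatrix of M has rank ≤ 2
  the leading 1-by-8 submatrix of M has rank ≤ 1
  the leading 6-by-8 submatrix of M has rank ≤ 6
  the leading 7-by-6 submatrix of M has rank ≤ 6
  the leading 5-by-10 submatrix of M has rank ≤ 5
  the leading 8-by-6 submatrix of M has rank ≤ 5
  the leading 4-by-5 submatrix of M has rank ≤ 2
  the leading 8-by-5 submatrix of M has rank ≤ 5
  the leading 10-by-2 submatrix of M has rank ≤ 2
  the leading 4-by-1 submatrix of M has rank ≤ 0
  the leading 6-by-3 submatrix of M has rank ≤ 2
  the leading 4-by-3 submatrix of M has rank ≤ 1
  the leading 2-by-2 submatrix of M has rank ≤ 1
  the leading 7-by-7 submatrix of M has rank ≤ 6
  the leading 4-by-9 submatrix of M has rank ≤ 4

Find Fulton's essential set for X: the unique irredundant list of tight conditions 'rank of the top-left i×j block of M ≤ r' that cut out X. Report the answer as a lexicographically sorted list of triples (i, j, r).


Computing R[i][j] = min implied NW-rank bound (n=10, 16 conditions):

  R[1]: 0, 1, 1, 1, 1, 1, 1, 1, 1, 1
  R[2]: 0, 1, 1, 1, 1, 1, 2, 2, 2, 2
  R[3]: 0, 1, 1, 1, 1, 1, 2, 3, 3, 3
  R[4]: 0, 1, 1, 2, 2, 2, 3, 4, 4, 4
  R[5]: 1, 2, 2, 3, 3, 3, 4, 5, 5, 5
  R[6]: 1, 2, 2, 3, 4, 4, 5, 6, 6, 6
  R[7]: 1, 2, 3, 4, 5, 5, 6, 7, 7, 7
  R[8]: 1, 2, 3, 4, 5, 5, 6, 7, 8, 8
  R[9]: 1, 2, 3, 4, 5, 6, 7, 8, 9, 9
  R[10]: 1, 2, 3, 4, 5, 6, 7, 8, 9, 10

reading off 1-entries of Δ²R: w = (2, 7, 8, 4, 1, 5, 3, 9, 6, 10).

ℓ(w)=15; the 5 essential cells (i,j,r):

[(3, 6, 1), (4, 1, 0), (4, 3, 1), (6, 3, 2), (8, 6, 5)]


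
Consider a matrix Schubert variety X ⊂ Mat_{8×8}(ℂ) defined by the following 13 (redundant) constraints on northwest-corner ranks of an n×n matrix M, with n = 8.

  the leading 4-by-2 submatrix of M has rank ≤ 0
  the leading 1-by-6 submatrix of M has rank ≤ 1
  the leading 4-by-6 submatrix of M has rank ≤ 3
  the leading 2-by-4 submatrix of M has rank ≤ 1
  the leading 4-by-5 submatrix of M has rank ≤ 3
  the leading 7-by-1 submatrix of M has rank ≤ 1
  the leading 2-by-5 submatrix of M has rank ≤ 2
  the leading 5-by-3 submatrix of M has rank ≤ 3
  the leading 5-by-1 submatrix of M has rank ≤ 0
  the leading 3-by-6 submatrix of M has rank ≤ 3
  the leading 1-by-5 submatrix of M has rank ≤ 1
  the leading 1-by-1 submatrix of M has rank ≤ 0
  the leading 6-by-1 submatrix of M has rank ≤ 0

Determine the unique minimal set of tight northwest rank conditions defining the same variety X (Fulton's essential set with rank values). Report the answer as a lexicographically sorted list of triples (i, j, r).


Reconstructing r_w from the 13 given conditions:

  row 1: 0 0 1 1 1 1 1 1
  row 2: 0 0 1 1 2 2 2 2
  row 3: 0 0 1 2 3 3 3 3
  row 4: 0 0 1 2 3 3 4 4
  row 5: 0 1 2 3 4 4 5 5
  row 6: 0 1 2 3 4 5 6 6
  row 7: 1 2 3 4 5 6 7 7
  row 8: 1 2 3 4 5 6 7 8

giving w = (3, 5, 4, 7, 2, 6, 1, 8) via Δ²R.

ℓ(w)=12; the 4 essential cells (i,j,r):

[(2, 4, 1), (4, 2, 0), (4, 6, 3), (6, 1, 0)]


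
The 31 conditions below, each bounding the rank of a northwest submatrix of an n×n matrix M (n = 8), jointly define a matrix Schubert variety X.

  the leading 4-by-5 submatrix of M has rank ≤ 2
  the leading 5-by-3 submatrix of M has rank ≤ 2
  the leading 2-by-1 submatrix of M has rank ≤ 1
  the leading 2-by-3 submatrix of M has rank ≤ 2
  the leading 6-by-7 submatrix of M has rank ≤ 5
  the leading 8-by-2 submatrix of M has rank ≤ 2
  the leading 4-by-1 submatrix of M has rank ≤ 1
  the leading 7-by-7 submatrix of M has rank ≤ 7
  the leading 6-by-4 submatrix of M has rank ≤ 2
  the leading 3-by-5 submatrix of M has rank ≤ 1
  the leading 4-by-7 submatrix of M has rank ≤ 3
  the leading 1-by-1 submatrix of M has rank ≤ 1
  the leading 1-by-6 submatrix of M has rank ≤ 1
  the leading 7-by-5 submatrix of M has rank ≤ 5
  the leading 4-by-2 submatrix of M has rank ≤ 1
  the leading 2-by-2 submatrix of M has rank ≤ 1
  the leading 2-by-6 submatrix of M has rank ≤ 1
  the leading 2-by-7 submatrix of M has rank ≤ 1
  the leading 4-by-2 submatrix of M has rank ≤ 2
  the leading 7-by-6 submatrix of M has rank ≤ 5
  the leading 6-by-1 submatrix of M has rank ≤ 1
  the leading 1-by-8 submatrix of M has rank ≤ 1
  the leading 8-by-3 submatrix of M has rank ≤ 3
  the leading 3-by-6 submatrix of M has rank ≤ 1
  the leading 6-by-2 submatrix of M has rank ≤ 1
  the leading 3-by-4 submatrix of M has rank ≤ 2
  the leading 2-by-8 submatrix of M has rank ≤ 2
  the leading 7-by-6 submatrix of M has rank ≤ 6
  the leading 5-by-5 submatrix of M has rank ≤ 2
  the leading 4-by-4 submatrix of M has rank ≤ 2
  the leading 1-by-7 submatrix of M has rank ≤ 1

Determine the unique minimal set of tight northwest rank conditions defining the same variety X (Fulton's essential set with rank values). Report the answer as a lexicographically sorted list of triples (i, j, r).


Propagating the 31 rank bounds to every northwest block:

  1 | 1 | 1 | 1 | 1 | 1 | 1 | 1
  1 | 1 | 1 | 1 | 1 | 1 | 1 | 2
  1 | 1 | 1 | 1 | 1 | 1 | 2 | 3
  1 | 1 | 2 | 2 | 2 | 2 | 3 | 4
  1 | 1 | 2 | 2 | 2 | 3 | 4 | 5
  1 | 1 | 2 | 2 | 3 | 4 | 5 | 6
  1 | 2 | 3 | 3 | 4 | 5 | 6 | 7
  1 | 2 | 3 | 4 | 5 | 6 | 7 | 8

the unique w with this rank table is (1, 8, 7, 3, 6, 5, 2, 4).

Fulton essential set (5 of the 17 Rothe cells):

[(2, 7, 1), (3, 6, 1), (5, 5, 2), (6, 2, 1), (6, 4, 2)]


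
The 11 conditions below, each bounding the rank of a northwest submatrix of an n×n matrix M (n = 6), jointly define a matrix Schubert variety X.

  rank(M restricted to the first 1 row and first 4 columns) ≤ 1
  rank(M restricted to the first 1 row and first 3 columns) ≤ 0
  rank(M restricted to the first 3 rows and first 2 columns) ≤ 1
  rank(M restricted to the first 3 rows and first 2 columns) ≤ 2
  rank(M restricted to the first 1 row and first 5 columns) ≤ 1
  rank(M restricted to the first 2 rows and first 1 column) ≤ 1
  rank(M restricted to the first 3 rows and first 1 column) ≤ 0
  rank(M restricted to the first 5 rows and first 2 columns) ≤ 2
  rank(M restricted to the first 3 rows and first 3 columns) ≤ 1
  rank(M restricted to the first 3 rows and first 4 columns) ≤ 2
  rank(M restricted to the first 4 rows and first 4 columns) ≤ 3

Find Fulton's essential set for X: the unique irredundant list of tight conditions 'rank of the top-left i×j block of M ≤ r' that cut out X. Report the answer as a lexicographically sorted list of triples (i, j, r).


Propagating the 11 rank bounds to every northwest block:

  R[1]: 0 0 0 1 1 1
  R[2]: 0 1 1 2 2 2
  R[3]: 0 1 1 2 3 3
  R[4]: 1 2 2 3 4 4
  R[5]: 1 2 3 4 5 5
  R[6]: 1 2 3 4 5 6

giving w = (4, 2, 5, 1, 3, 6) via Δ²R.

D(w) has 6 cells with 3 SE-corners; essential set:

[(1, 3, 0), (3, 1, 0), (3, 3, 1)]


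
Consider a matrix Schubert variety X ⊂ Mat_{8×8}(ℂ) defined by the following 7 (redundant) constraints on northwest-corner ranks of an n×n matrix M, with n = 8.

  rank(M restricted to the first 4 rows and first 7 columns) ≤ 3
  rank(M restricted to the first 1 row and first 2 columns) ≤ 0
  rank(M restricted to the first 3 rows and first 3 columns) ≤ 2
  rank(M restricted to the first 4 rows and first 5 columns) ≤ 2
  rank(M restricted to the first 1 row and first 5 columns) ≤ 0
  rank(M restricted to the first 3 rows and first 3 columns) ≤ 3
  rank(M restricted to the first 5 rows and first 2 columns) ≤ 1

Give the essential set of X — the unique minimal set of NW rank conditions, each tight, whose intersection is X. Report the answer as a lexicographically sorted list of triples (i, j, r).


Propagating the 7 rank bounds to every northwest block:

  0  0  0  0  0  1  1  1
  1  1  1  1  1  2  2  2
  1  1  2  2  2  3  3  3
  1  1  2  2  2  3  3  4
  1  1  2  3  3  4  4  5
  1  2  3  4  4  5  5  6
  1  2  3  4  5  6  6  7
  1  2  3  4  5  6  7  8

the unique w with this rank table is (6, 1, 3, 8, 4, 2, 5, 7).

|D(w)|=11, |Ess(w)|=4:

[(1, 5, 0), (4, 5, 2), (4, 7, 3), (5, 2, 1)]


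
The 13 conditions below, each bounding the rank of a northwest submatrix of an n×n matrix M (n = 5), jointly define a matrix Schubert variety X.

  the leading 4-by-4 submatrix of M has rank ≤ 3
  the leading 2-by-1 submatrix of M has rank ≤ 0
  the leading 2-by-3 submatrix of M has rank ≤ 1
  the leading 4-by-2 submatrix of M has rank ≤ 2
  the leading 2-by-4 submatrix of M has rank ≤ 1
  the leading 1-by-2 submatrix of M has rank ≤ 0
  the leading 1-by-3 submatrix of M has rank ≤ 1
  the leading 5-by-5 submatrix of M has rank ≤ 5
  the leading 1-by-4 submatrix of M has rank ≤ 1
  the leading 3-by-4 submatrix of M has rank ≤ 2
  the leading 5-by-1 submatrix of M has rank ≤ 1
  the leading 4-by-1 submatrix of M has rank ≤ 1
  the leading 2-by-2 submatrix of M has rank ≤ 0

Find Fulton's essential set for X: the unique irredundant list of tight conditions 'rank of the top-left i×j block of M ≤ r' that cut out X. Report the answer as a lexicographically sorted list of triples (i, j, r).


Rank table r_w(5×5) implied by the 13 constraints:

  i=1: 0  0  1  1  1
  i=2: 0  0  1  1  2
  i=3: 1  1  2  2  3
  i=4: 1  2  3  3  4
  i=5: 1  2  3  4  5

hence w(1..5) = (3, 5, 1, 2, 4).

Fulton essential set (2 of the 5 Rothe cells):

[(2, 2, 0), (2, 4, 1)]


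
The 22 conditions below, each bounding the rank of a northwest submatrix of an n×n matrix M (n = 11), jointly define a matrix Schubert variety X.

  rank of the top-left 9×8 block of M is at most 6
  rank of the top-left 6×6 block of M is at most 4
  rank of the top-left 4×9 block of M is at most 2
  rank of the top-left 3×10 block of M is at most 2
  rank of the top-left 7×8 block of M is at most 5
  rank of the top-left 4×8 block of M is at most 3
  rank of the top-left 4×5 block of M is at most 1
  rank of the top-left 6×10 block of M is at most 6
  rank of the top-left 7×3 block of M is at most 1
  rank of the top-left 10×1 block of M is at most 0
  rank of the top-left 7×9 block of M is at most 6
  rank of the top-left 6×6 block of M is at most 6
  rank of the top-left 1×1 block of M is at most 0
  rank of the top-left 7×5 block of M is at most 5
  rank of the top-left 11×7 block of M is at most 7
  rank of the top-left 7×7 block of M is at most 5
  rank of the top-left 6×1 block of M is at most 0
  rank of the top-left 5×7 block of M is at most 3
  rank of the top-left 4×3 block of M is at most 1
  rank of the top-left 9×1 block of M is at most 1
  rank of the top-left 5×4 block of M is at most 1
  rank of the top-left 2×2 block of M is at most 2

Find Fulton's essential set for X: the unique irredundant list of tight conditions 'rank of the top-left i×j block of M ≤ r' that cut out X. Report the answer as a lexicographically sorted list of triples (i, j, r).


Reconstructing r_w from the 22 given conditions:

  R[1]: 0  1  1  1  1  1  1  1  1  1  1
  R[2]: 0  1  1  1  1  2  2  2  2  2  2
  R[3]: 0  1  1  1  1  2  2  2  2  2  3
  R[4]: 0  1  1  1  1  2  2  2  2  3  4
  R[5]: 0  1  1  1  2  3  3  3  3  4  5
  R[6]: 0  1  1  2  3  4  4  4  4  5  6
  R[7]: 0  1  1  2  3  4  5  5  5  6  7
  R[8]: 0  1  2  3  4  5  6  6  6  7  8
  R[9]: 0  1  2  3  4  5  6  6  7  8  9
  R[10]: 0  1  2  3  4  5  6  7  8  9  10
  R[11]: 1  2  3  4  5  6  7  8  9  10  11

reading off 1-entries of Δ²R: w = (2, 6, 11, 10, 5, 4, 7, 3, 9, 8, 1).

7 SE-corners of the 31-cell Rothe diagram give Ess(w):

[(3, 10, 2), (4, 5, 1), (4, 9, 2), (5, 4, 1), (7, 3, 1), (9, 8, 6), (10, 1, 0)]
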